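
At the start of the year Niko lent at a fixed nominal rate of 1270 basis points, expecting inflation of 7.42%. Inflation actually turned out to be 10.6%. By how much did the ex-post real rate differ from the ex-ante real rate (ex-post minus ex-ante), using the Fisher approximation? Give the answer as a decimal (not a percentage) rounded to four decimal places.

Ex-ante: 12.7% − 7.42% = 5.280%
Ex-post: 12.7% − 10.6% = 2.100%
Difference (ex-post − ex-ante) = -3.1800% → -0.0318.

-0.0318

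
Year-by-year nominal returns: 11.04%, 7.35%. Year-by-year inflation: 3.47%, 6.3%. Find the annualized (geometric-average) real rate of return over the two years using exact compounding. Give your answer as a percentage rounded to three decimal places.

4.104%

Compound the nominal returns: 1.1104 × 1.0735 = 1.19201440.
Compound inflation: 1.0347 × 1.0630 = 1.09988610.
Deflate: 1.19201440 / 1.09988610 = 1.08376167.
Annualized real rate = 1.08376167^(1/2) − 1 = 4.1039% → 4.104%.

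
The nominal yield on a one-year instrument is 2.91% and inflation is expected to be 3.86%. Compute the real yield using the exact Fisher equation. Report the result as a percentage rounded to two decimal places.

1 + r = 1.02910 / 1.03860 = 0.990853
r = 0.990853 − 1 = -0.9147%, i.e. -0.91%.

-0.91%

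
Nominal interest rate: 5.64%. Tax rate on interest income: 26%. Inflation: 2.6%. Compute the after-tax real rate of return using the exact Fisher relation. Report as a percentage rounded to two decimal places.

After-tax nominal return = 5.64% × (1 − 0.26) = 4.1736%.
1 + r = 1.041736 / 1.02600 = 1.015337
After-tax real rate = 1.015337 − 1 → 1.53%.

1.53%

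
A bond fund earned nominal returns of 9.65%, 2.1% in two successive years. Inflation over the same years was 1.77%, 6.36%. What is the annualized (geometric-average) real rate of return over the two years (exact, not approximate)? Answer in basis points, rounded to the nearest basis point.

Nominal growth factor = 1.0965 × 1.0210 = 1.11952650
Price-level growth factor = 1.0177 × 1.0636 = 1.08242572
Real growth factor = 1.11952650 / 1.08242572 = 1.03427559
Annualized real rate = 1.03427559^(1/2) − 1 = 1.6993% → 170 basis points.

170 basis points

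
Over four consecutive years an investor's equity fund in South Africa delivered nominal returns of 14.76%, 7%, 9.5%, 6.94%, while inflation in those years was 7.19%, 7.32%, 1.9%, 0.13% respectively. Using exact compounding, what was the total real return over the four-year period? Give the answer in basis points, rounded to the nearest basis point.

Compound the nominal returns: 1.1476 × 1.0700 × 1.0950 × 1.0694 = 1.437900.
Compound inflation: 1.0719 × 1.0732 × 1.0190 × 1.0013 = 1.173744.
Deflate: 1.437900 / 1.173744 = 1.225054.
Total real return = 1.225054 − 1 → 2251 basis points.

2251 basis points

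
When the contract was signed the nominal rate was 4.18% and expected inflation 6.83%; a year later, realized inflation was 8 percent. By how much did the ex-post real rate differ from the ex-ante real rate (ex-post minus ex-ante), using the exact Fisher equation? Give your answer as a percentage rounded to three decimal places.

Ex-ante: (1 + 0.0418)/(1 + 0.0683) − 1 = -2.48058%
Ex-post: (1 + 0.0418)/(1 + 0.0800) − 1 = -3.53704%
Difference (ex-post − ex-ante) = -1.05646% → -1.056%.

-1.056%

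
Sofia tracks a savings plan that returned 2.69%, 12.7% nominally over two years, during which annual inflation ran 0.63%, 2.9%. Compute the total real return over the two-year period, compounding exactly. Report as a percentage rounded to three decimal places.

11.766%

Compound the nominal returns: 1.0269 × 1.1270 = 1.157316.
Compound inflation: 1.0063 × 1.0290 = 1.035483.
Deflate: 1.157316 / 1.035483 = 1.117659.
Total real return = 1.117659 − 1 → 11.766%.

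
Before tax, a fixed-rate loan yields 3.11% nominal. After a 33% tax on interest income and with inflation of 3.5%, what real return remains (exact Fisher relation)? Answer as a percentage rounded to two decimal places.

After-tax nominal return = 3.11% × (1 − 0.33) = 2.0837%.
1 + r = 1.020837 / 1.03500 = 0.986316
After-tax real rate = 0.986316 − 1 → -1.37%.

-1.37%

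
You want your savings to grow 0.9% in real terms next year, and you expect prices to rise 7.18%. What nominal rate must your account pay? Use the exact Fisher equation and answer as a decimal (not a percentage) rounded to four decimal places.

(1 + i) = (1 + r)(1 + π) = 1.00900 × 1.07180 = 1.0814462
i = 1.0814462 − 1, so the required nominal rate is 0.0814.

0.0814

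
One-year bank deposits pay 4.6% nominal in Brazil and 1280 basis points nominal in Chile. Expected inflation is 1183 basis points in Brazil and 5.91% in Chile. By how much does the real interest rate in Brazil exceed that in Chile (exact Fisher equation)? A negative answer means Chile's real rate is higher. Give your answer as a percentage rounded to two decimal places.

-12.97%

Brazil: (1 + 0.0460)/(1 + 0.1183) − 1 = -6.4652%
Chile: (1 + 0.1280)/(1 + 0.0591) − 1 = 6.5055%
Differential = -6.4652% − 6.5055% = -12.9707% → -12.97%.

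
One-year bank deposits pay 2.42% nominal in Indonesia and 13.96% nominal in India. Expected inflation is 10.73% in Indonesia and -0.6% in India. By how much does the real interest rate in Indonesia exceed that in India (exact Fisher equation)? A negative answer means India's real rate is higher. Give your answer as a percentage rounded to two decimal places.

-22.15%

Indonesia: (1 + 0.0242)/(1 + 0.1073) − 1 = -7.5047%
India: (1 + 0.1396)/(1 − 0.0060) − 1 = 14.6479%
Differential = -7.5047% − 14.6479% = -22.1526% → -22.15%.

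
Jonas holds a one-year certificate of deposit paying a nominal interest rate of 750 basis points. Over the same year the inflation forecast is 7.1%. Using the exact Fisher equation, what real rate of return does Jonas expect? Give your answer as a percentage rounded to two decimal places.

0.37%

By the Fisher equation, 1 + r = (1 + i)/(1 + π).
1 + r = 1.07500 / 1.07100 = 1.003735
r = 1.003735 − 1 = 0.3735%, i.e. 0.37%.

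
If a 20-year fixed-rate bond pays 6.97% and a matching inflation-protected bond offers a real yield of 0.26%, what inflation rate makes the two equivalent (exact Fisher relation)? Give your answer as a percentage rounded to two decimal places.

(1 + π) = (1 + i)/(1 + r) = 1.06970 / 1.00260 = 1.066926
Break-even inflation = 1.066926 − 1 → 6.69%.

6.69%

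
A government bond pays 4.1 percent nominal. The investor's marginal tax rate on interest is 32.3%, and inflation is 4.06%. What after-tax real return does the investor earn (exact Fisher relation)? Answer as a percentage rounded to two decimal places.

After-tax nominal return = 4.1% × (1 − 0.323) = 2.7757%.
1 + r = 1.027757 / 1.04060 = 0.987658
After-tax real rate = 0.987658 − 1 → -1.23%.

-1.23%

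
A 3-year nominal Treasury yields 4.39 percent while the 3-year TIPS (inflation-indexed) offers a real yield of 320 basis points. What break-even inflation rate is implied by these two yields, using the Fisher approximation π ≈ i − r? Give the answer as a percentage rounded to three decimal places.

1.190%

π ≈ i − r = 4.39% − 3.2% → 1.190%.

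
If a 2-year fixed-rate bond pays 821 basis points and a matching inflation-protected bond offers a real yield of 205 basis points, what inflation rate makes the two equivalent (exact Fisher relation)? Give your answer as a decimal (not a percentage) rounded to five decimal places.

(1 + π) = (1 + i)/(1 + r) = 1.08210 / 1.02050 = 1.060363
Break-even inflation = 1.060363 − 1 → 0.06036.

0.06036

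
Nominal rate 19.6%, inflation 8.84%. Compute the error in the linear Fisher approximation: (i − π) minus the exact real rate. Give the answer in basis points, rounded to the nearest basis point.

Approximate: r ≈ 19.600% − 8.840% = 10.7600%
Exact: (1 + 0.1960)/(1 + 0.0884) − 1 = 9.8861%
Error = 10.7600% − 9.8861% = 0.8739% → 87 basis points.

87 basis points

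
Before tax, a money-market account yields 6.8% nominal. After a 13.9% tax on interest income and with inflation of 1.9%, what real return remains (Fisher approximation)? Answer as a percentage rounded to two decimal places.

After-tax nominal return = 6.8% × (1 − 0.139) = 5.8548%.
r ≈ 5.8548% − 1.9% → 3.95%.

3.95%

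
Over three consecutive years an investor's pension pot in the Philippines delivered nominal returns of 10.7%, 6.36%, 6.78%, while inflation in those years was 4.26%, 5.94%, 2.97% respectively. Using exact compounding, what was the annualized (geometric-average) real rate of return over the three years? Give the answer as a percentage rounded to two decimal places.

3.40%

Compound the nominal returns: 1.1070 × 1.0636 × 1.0678 = 1.25723327.
Compound inflation: 1.0426 × 1.0594 × 1.0297 = 1.13733499.
Deflate: 1.25723327 / 1.13733499 = 1.10542037.
Annualized real rate = 1.10542037^(1/3) − 1 = 3.3973% → 3.40%.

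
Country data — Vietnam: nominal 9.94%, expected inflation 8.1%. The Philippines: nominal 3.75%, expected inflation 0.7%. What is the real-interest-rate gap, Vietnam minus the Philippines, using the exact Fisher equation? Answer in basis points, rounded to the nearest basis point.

Vietnam: (1 + 0.0994)/(1 + 0.0810) − 1 = 1.7021%
The Philippines: (1 + 0.0375)/(1 + 0.0070) − 1 = 3.0288%
Differential = 1.7021% − 3.0288% = -1.3267% → -133 basis points.

-133 basis points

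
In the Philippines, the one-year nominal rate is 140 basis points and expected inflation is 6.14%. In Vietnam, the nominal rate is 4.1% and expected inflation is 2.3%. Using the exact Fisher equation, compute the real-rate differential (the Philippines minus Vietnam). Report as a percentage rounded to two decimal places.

-6.23%

The Philippines: (1 + 0.0140)/(1 + 0.0614) − 1 = -4.4658%
Vietnam: (1 + 0.0410)/(1 + 0.0230) − 1 = 1.7595%
Differential = -4.4658% − 1.7595% = -6.2253% → -6.23%.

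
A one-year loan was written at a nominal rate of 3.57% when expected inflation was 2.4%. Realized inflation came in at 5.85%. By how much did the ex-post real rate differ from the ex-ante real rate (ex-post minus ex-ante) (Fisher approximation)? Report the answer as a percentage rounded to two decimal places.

-3.45%

Ex-ante: 3.57% − 2.4% = 1.170%
Ex-post: 3.57% − 5.85% = -2.280%
Difference (ex-post − ex-ante) = -3.4500% → -3.45%.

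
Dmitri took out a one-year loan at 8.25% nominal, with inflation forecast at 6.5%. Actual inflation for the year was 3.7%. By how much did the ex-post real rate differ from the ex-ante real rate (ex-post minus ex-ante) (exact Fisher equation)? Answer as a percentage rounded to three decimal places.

Ex-ante: (1 + 0.0825)/(1 + 0.0650) − 1 = 1.64319%
Ex-post: (1 + 0.0825)/(1 + 0.0370) − 1 = 4.38766%
Difference (ex-post − ex-ante) = 2.74446% → 2.744%.

2.744%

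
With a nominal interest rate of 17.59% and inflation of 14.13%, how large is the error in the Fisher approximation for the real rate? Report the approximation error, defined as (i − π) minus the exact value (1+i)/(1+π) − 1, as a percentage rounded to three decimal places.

Approximate: r ≈ 17.590% − 14.130% = 3.4600%
Exact: (1 + 0.1759)/(1 + 0.1413) − 1 = 3.0316%
Error = 3.4600% − 3.0316% = 0.4284% → 0.428%.

0.428%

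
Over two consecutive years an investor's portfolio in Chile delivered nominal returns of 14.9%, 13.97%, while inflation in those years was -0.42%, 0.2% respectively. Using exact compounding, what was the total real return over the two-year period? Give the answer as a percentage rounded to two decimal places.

31.24%

Compound the nominal returns: 1.1490 × 1.1397 = 1.309515.
Compound inflation: 0.9958 × 1.0020 = 0.997792.
Deflate: 1.309515 / 0.997792 = 1.312414.
Total real return = 1.312414 − 1 → 31.24%.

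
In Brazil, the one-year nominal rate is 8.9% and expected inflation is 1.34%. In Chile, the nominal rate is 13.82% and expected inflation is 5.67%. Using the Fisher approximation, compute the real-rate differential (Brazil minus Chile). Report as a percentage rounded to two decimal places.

-0.59%

Brazil: 8.9% − 1.34% = 7.560%
Chile: 13.82% − 5.67% = 8.150%
Differential = -0.590% → -0.59%.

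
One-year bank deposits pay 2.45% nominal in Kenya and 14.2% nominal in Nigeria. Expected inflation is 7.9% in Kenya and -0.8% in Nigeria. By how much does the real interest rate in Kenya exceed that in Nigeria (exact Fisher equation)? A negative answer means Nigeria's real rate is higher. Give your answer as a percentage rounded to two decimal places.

-20.17%

Kenya: (1 + 0.0245)/(1 + 0.0790) − 1 = -5.0510%
Nigeria: (1 + 0.1420)/(1 − 0.0080) − 1 = 15.1210%
Differential = -5.0510% − 15.1210% = -20.1719% → -20.17%.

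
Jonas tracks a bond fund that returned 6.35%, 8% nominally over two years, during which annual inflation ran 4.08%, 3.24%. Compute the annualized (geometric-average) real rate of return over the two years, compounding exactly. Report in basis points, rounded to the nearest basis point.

Compound the nominal returns: 1.0635 × 1.0800 = 1.14858000.
Compound inflation: 1.0408 × 1.0324 = 1.07452192.
Deflate: 1.14858000 / 1.07452192 = 1.06892189.
Annualized real rate = 1.06892189^(1/2) − 1 = 3.3887% → 339 basis points.

339 basis points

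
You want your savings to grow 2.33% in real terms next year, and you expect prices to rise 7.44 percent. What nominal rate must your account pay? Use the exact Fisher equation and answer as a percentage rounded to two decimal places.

(1 + i) = (1 + r)(1 + π) = 1.02330 × 1.07440 = 1.09943352
i = 1.09943352 − 1, so the required nominal rate is 9.94%.

9.94%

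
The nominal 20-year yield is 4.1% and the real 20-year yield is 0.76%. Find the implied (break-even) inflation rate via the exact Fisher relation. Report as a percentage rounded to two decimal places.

(1 + π) = (1 + i)/(1 + r) = 1.04100 / 1.00760 = 1.033148
Break-even inflation = 1.033148 − 1 → 3.31%.

3.31%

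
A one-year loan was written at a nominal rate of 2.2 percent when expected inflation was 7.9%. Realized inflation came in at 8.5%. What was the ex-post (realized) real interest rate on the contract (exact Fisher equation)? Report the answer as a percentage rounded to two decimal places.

Ex-post: (1 + 0.0220)/(1 + 0.0850) − 1 = -5.8065%
So the realized real rate is -5.81%.

-5.81%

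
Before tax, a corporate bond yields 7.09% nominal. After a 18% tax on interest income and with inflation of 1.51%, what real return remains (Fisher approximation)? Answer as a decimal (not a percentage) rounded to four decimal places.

After-tax nominal return = 7.09% × (1 − 0.18) = 5.8138%.
r ≈ 5.8138% − 1.51% → 0.0430.

0.0430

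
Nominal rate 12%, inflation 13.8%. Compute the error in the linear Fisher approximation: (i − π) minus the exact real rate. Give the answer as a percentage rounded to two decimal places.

Approximate: r ≈ 12.000% − 13.800% = -1.8000%
Exact: (1 + 0.1200)/(1 + 0.1380) − 1 = -1.5817%
Error = -1.8000% − (-1.5817%) = -0.2183% → -0.22%.

-0.22%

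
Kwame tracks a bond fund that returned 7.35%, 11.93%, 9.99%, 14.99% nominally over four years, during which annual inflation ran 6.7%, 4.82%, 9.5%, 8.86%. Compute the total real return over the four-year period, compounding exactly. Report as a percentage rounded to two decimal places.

Nominal growth factor = 1.0735 × 1.1193 × 1.0999 × 1.1499 = 1.519714
Price-level growth factor = 1.0670 × 1.0482 × 1.0950 × 1.0886 = 1.333187
Real growth factor = 1.519714 / 1.333187 = 1.139911
Total real return = 1.139911 − 1 → 13.99%.

13.99%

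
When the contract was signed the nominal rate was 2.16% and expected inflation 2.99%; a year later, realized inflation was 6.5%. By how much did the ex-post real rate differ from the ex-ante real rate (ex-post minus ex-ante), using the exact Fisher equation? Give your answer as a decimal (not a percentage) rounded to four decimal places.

Ex-ante: (1 + 0.0216)/(1 + 0.0299) − 1 = -0.8059%
Ex-post: (1 + 0.0216)/(1 + 0.0650) − 1 = -4.0751%
Difference (ex-post − ex-ante) = -3.2692% → -0.0327.

-0.0327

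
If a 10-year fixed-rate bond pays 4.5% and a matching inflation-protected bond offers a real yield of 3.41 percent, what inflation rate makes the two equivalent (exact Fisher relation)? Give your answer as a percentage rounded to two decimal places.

1.05%

(1 + π) = (1 + i)/(1 + r) = 1.04500 / 1.03410 = 1.010541
Break-even inflation = 1.010541 − 1 → 1.05%.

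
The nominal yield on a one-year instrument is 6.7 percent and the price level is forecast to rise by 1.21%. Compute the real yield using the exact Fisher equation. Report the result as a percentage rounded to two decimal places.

5.42%

By the Fisher relation, 1 + r = (1 + i)/(1 + π).
1 + r = 1.06700 / 1.01210 = 1.054244
r = 1.054244 − 1 = 5.4244%, i.e. 5.42%.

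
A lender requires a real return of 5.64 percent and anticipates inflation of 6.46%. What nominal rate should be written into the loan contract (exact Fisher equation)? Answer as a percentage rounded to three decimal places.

(1 + i) = (1 + r)(1 + π) = 1.05640 × 1.06460 = 1.12464344
i = 1.12464344 − 1, so the required nominal rate is 12.464%.

12.464%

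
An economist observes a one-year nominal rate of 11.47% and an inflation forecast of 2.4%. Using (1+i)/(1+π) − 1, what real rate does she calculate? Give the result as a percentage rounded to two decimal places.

By the Fisher equation, 1 + r = (1 + i)/(1 + π).
1 + r = 1.11470 / 1.02400 = 1.088574
r = 1.088574 − 1 = 8.8574%, i.e. 8.86%.

8.86%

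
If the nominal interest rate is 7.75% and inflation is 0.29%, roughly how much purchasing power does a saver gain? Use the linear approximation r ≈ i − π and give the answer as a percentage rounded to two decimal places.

r ≈ i − π = 7.75% − 0.29% = 7.46%.

7.46%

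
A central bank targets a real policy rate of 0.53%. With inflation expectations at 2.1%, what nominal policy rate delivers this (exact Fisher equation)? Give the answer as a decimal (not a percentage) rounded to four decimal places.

0.0264

(1 + i) = (1 + r)(1 + π) = 1.00530 × 1.02100 = 1.0264113
i = 1.0264113 − 1, so the required nominal rate is 0.0264.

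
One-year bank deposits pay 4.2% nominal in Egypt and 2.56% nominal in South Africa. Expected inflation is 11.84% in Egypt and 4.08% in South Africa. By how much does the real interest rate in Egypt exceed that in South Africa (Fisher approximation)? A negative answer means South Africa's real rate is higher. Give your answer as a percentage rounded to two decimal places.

-6.12%

Egypt: 4.2% − 11.84% = -7.640%
South Africa: 2.56% − 4.08% = -1.520%
Differential = -6.120% → -6.12%.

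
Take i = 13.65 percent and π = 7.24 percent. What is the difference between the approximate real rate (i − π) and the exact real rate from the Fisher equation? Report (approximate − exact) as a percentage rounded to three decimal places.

Approximate: r ≈ 13.650% − 7.240% = 6.4100%
Exact: (1 + 0.1365)/(1 + 0.0724) − 1 = 5.9772%
Error = 6.4100% − 5.9772% = 0.4328% → 0.433%.

0.433%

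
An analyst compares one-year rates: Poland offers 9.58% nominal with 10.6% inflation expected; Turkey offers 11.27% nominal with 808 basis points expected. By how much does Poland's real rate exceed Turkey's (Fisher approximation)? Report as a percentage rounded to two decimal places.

Poland: 9.58% − 10.6% = -1.020%
Turkey: 11.27% − 8.08% = 3.190%
Differential = -4.210% → -4.21%.

-4.21%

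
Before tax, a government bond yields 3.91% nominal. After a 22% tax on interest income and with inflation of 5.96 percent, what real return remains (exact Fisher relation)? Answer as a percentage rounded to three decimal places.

After-tax nominal return = 3.91% × (1 − 0.22) = 3.0498%.
1 + r = 1.030498 / 1.05960 = 0.9725349
After-tax real rate = 0.9725349 − 1 → -2.747%.

-2.747%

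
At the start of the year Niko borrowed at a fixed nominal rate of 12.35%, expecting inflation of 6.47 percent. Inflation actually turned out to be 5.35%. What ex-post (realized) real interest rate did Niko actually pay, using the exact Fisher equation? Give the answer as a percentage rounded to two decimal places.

Ex-post: (1 + 0.1235)/(1 + 0.0535) − 1 = 6.6445%
So the realized real rate is 6.64%.

6.64%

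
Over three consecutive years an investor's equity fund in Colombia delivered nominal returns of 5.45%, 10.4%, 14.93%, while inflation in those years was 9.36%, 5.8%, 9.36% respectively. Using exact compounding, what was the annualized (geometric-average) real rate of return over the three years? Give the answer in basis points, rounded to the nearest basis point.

188 basis points

Nominal growth factor = 1.0545 × 1.1040 × 1.1493 = 1.33797828
Price-level growth factor = 1.0936 × 1.0580 × 1.0936 = 1.26532670
Real growth factor = 1.33797828 / 1.26532670 = 1.05741726
Annualized real rate = 1.05741726^(1/3) − 1 = 1.8784% → 188 basis points.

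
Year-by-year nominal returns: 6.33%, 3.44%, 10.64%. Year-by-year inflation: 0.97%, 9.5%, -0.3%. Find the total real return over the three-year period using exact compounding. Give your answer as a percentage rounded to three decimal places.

Nominal growth factor = 1.0633 × 1.0344 × 1.1064 = 1.216904
Price-level growth factor = 1.0097 × 1.0950 × 0.9970 = 1.102305
Real growth factor = 1.216904 / 1.102305 = 1.103964
Total real return = 1.103964 − 1 → 10.396%.

10.396%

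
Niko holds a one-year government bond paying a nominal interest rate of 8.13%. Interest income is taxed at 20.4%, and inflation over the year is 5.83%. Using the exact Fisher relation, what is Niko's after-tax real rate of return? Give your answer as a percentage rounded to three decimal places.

After-tax nominal return = 8.13% × (1 − 0.204) = 6.47148%.
1 + r = 1.0647148 / 1.05830 = 1.006061
After-tax real rate = 1.006061 − 1 → 0.606%.

0.606%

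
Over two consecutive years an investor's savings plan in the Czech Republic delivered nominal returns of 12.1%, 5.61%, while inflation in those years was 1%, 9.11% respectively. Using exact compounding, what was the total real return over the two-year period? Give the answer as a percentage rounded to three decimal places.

Compound the nominal returns: 1.1210 × 1.0561 = 1.183888.
Compound inflation: 1.0100 × 1.0911 = 1.102011.
Deflate: 1.183888 / 1.102011 = 1.074298.
Total real return = 1.074298 − 1 → 7.430%.

7.430%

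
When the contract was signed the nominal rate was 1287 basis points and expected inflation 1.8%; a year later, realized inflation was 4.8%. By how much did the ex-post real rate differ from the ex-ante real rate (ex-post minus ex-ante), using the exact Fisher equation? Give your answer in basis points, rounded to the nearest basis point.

Ex-ante: (1 + 0.1287)/(1 + 0.0180) − 1 = 10.8743%
Ex-post: (1 + 0.1287)/(1 + 0.0480) − 1 = 7.7004%
Difference (ex-post − ex-ante) = -3.1739% → -317 basis points.

-317 basis points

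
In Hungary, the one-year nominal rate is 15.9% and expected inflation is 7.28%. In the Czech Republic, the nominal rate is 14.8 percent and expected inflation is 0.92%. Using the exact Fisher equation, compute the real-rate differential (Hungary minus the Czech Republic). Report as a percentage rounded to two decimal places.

-5.72%

Hungary: (1 + 0.1590)/(1 + 0.0728) − 1 = 8.0350%
The Czech Republic: (1 + 0.1480)/(1 + 0.0092) − 1 = 13.7535%
Differential = 8.0350% − 13.7535% = -5.7184% → -5.72%.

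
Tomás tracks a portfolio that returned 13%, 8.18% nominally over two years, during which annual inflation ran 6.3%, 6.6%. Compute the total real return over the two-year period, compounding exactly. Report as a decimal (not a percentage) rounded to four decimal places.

Nominal growth factor = 1.1300 × 1.0818 = 1.222434
Price-level growth factor = 1.0630 × 1.0660 = 1.133158
Real growth factor = 1.222434 / 1.133158 = 1.078785
Total real return = 1.078785 − 1 → 0.0788.

0.0788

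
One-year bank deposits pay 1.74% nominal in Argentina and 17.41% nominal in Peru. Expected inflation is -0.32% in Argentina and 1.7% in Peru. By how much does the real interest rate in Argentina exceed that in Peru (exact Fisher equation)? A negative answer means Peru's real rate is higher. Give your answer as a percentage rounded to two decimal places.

-13.38%

Argentina: (1 + 0.0174)/(1 − 0.0032) − 1 = 2.0666%
Peru: (1 + 0.1741)/(1 + 0.0170) − 1 = 15.4474%
Differential = 2.0666% − 15.4474% = -13.3808% → -13.38%.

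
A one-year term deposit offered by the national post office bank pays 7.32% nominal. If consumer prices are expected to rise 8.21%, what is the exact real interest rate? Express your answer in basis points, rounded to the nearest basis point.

1 + r = 1.07320 / 1.08210 = 0.991775
r = 0.991775 − 1 = -0.8225%, i.e. -82 basis points.

-82 basis points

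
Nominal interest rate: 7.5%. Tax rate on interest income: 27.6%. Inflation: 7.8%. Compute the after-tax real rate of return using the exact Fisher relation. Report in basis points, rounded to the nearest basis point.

-220 basis points

After-tax nominal return = 7.5% × (1 − 0.276) = 5.4300%.
1 + r = 1.05430 / 1.07800 = 0.978015
After-tax real rate = 0.978015 − 1 → -220 basis points.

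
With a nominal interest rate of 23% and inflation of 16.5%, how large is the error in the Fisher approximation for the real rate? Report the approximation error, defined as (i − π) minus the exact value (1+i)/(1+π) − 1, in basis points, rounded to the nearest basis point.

Approximate: r ≈ 23.000% − 16.500% = 6.5000%
Exact: (1 + 0.2300)/(1 + 0.1650) − 1 = 5.5794%
Error = 6.5000% − 5.5794% = 0.9206% → 92 basis points.

92 basis points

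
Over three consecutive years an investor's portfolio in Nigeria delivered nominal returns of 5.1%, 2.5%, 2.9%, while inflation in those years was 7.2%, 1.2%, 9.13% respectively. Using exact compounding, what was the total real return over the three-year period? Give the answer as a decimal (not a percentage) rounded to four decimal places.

Nominal growth factor = 1.0510 × 1.0250 × 1.0290 = 1.108516
Price-level growth factor = 1.0720 × 1.0120 × 1.0913 = 1.183912
Real growth factor = 1.108516 / 1.183912 = 0.936316
Total real return = 0.936316 − 1 → -0.0637.

-0.0637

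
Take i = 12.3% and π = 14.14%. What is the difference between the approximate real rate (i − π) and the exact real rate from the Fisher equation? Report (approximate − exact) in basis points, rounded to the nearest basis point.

Approximate: r ≈ 12.300% − 14.140% = -1.8400%
Exact: (1 + 0.1230)/(1 + 0.1414) − 1 = -1.6121%
Error = -1.8400% − (-1.6121%) = -0.2279% → -23 basis points.

-23 basis points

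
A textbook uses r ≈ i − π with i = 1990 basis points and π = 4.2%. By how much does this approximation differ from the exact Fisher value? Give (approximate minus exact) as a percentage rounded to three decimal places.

0.633%

Approximate: r ≈ 19.900% − 4.200% = 15.7000%
Exact: (1 + 0.1990)/(1 + 0.0420) − 1 = 15.0672%
Error = 15.7000% − 15.0672% = 0.6328% → 0.633%.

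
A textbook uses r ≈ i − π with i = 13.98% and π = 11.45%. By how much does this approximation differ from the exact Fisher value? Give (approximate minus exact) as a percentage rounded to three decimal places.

0.260%

Approximate: r ≈ 13.980% − 11.450% = 2.5300%
Exact: (1 + 0.1398)/(1 + 0.1145) − 1 = 2.2701%
Error = 2.5300% − 2.2701% = 0.2599% → 0.260%.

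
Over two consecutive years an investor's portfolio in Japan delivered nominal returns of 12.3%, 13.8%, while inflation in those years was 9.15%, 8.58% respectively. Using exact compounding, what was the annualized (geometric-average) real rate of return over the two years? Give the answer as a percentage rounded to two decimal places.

3.84%

Compound the nominal returns: 1.1230 × 1.1380 = 1.27797400.
Compound inflation: 1.0915 × 1.0858 = 1.18515070.
Deflate: 1.27797400 / 1.18515070 = 1.07832194.
Annualized real rate = 1.07832194^(1/2) − 1 = 3.8423% → 3.84%.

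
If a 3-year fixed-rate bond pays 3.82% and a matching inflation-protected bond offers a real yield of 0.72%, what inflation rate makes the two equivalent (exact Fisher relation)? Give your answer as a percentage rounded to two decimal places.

(1 + π) = (1 + i)/(1 + r) = 1.03820 / 1.00720 = 1.030778
Break-even inflation = 1.030778 − 1 → 3.08%.

3.08%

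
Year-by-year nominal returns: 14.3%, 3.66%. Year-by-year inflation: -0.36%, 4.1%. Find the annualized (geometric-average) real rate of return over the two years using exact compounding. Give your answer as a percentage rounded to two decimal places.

6.88%

Compound the nominal returns: 1.1430 × 1.0366 = 1.18483380.
Compound inflation: 0.9964 × 1.0410 = 1.03725240.
Deflate: 1.18483380 / 1.03725240 = 1.14228109.
Annualized real rate = 1.14228109^(1/2) − 1 = 6.8776% → 6.88%.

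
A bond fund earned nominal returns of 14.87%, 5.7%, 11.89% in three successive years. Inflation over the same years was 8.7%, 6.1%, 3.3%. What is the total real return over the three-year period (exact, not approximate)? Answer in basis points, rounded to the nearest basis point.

1403 basis points

Compound the nominal returns: 1.1487 × 1.0570 × 1.1189 = 1.358541.
Compound inflation: 1.0870 × 1.0610 × 1.0330 = 1.191366.
Deflate: 1.358541 / 1.191366 = 1.140322.
Total real return = 1.140322 − 1 → 1403 basis points.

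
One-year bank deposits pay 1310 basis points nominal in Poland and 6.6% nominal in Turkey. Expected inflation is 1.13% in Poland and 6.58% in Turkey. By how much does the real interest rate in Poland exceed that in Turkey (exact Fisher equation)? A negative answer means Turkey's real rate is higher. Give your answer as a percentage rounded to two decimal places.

Poland: (1 + 0.1310)/(1 + 0.0113) − 1 = 11.8363%
Turkey: (1 + 0.0660)/(1 + 0.0658) − 1 = 0.0188%
Differential = 11.8363% − 0.0188% = 11.8175% → 11.82%.

11.82%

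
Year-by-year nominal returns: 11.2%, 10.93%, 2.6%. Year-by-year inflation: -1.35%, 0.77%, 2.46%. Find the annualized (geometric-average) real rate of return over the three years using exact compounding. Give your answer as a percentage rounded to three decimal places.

7.508%

Nominal growth factor = 1.1120 × 1.1093 × 1.0260 = 1.26561368
Price-level growth factor = 0.9865 × 1.0077 × 1.0246 = 1.01855081
Real growth factor = 1.26561368 / 1.01855081 = 1.24256313
Annualized real rate = 1.24256313^(1/3) − 1 = 7.5077% → 7.508%.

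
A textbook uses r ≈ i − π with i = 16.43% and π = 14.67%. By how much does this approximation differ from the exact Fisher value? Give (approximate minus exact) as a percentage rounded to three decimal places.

Approximate: r ≈ 16.430% − 14.670% = 1.7600%
Exact: (1 + 0.1643)/(1 + 0.1467) − 1 = 1.5348%
Error = 1.7600% − 1.5348% = 0.2252% → 0.225%.

0.225%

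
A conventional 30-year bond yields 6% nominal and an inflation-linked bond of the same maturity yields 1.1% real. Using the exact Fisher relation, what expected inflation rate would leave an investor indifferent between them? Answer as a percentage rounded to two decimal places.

(1 + π) = (1 + i)/(1 + r) = 1.06000 / 1.01100 = 1.048467
Break-even inflation = 1.048467 − 1 → 4.85%.

4.85%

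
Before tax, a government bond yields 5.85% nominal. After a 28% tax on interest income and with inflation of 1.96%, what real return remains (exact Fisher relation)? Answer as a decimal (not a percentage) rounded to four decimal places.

After-tax nominal return = 5.85% × (1 − 0.28) = 4.2120%.
1 + r = 1.04212 / 1.01960 = 1.022087
After-tax real rate = 1.022087 − 1 → 0.0221.

0.0221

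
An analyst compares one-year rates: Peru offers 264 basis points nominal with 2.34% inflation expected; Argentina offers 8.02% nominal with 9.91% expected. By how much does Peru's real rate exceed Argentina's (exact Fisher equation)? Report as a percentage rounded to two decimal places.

2.01%

Peru: (1 + 0.0264)/(1 + 0.0234) − 1 = 0.2931%
Argentina: (1 + 0.0802)/(1 + 0.0991) − 1 = -1.7196%
Differential = 0.2931% − (-1.7196%) = 2.0127% → 2.01%.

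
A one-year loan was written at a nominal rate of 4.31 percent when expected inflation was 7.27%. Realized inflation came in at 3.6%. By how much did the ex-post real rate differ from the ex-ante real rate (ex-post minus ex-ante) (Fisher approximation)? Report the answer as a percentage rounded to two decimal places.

3.67%

Ex-ante: 4.31% − 7.27% = -2.960%
Ex-post: 4.31% − 3.6% = 0.710%
Difference (ex-post − ex-ante) = 3.6700% → 3.67%.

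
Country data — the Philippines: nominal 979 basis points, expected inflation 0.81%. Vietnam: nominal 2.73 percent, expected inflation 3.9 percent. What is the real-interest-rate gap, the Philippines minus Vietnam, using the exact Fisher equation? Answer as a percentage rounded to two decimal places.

The Philippines: (1 + 0.0979)/(1 + 0.0081) − 1 = 8.9078%
Vietnam: (1 + 0.0273)/(1 + 0.0390) − 1 = -1.1261%
Differential = 8.9078% − (-1.1261%) = 10.0339% → 10.03%.

10.03%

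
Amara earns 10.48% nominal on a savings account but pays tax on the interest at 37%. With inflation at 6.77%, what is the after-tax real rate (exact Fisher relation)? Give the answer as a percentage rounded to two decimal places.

-0.16%

After-tax nominal return = 10.48% × (1 − 0.37) = 6.6024%.
1 + r = 1.066024 / 1.06770 = 0.998430
After-tax real rate = 0.998430 − 1 → -0.16%.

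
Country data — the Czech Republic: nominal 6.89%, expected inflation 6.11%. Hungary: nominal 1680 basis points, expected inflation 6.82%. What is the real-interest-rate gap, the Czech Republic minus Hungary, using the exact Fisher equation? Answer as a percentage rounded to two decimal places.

-8.61%

The Czech Republic: (1 + 0.0689)/(1 + 0.0611) − 1 = 0.7351%
Hungary: (1 + 0.1680)/(1 + 0.0682) − 1 = 9.3428%
Differential = 0.7351% − 9.3428% = -8.6077% → -8.61%.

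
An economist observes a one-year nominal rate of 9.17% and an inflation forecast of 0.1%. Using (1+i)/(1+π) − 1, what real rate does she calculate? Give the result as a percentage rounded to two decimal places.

1 + r = 1.09170 / 1.00100 = 1.090609
r = 1.090609 − 1 = 9.0609%, i.e. 9.06%.

9.06%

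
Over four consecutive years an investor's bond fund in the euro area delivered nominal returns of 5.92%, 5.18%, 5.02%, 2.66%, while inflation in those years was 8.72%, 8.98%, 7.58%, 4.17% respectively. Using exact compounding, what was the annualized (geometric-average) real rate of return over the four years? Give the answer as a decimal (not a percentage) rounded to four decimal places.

Compound the nominal returns: 1.0592 × 1.0518 × 1.0502 × 1.0266 = 1.20111451.
Compound inflation: 1.0872 × 1.0898 × 1.0758 × 1.0417 = 1.32779323.
Deflate: 1.20111451 / 1.32779323 = 0.90459454.
Annualized real rate = 0.90459454^(1/4) − 1 = -2.4756% → -0.0248.

-0.0248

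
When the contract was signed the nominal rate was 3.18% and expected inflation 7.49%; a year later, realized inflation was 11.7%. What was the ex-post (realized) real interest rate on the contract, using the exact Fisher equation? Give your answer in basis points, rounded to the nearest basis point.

-763 basis points

Ex-post: (1 + 0.0318)/(1 + 0.1170) − 1 = -7.6276%
So the realized real rate is -763 basis points.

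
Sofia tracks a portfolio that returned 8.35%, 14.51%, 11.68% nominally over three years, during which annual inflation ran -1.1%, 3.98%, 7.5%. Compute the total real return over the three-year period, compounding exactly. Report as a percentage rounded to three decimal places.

25.341%

Compound the nominal returns: 1.0835 × 1.1451 × 1.1168 = 1.385631.
Compound inflation: 0.9890 × 1.0398 × 1.0750 = 1.105489.
Deflate: 1.385631 / 1.105489 = 1.253410.
Total real return = 1.253410 − 1 → 25.341%.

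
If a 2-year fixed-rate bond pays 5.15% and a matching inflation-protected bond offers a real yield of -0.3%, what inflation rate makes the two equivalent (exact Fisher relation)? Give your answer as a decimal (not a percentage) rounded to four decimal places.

0.0547

(1 + π) = (1 + i)/(1 + r) = 1.05150 / 0.99700 = 1.054664
Break-even inflation = 1.054664 − 1 → 0.0547.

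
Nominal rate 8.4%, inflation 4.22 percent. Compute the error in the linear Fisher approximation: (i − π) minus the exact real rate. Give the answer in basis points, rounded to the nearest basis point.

17 basis points

Approximate: r ≈ 8.400% − 4.220% = 4.1800%
Exact: (1 + 0.0840)/(1 + 0.0422) − 1 = 4.0107%
Error = 4.1800% − 4.0107% = 0.1693% → 17 basis points.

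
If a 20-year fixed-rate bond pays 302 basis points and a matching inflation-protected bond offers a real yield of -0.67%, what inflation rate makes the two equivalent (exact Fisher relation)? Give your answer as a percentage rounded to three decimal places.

3.715%

(1 + π) = (1 + i)/(1 + r) = 1.03020 / 0.99330 = 1.037149
Break-even inflation = 1.037149 − 1 → 3.715%.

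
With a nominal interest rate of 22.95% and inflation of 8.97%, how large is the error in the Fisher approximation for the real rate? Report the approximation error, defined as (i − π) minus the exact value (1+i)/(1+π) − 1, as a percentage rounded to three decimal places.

1.151%

Approximate: r ≈ 22.950% − 8.970% = 13.9800%
Exact: (1 + 0.2295)/(1 + 0.0897) − 1 = 12.8292%
Error = 13.9800% − 12.8292% = 1.1508% → 1.151%.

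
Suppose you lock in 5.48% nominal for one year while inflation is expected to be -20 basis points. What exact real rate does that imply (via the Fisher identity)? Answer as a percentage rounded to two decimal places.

By the Fisher identity, 1 + r = (1 + i)/(1 + π).
1 + r = 1.05480 / 0.99800 = 1.056914
r = 1.056914 − 1 = 5.6914%, i.e. 5.69%.

5.69%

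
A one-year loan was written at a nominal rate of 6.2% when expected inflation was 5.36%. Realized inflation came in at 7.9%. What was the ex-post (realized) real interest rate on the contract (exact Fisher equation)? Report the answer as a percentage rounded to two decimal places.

-1.58%

Ex-post: (1 + 0.0620)/(1 + 0.0790) − 1 = -1.5755%
So the realized real rate is -1.58%.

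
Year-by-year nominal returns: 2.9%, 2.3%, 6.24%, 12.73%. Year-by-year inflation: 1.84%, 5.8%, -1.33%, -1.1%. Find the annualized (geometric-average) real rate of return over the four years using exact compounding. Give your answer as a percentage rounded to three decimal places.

Compound the nominal returns: 1.0290 × 1.0230 × 1.0624 × 1.1273 = 1.260719811.
Compound inflation: 1.0184 × 1.0580 × 0.9867 × 0.9890 = 1.051442380.
Deflate: 1.260719811 / 1.051442380 = 1.199038421.
Annualized real rate = 1.199038421^(1/4) − 1 = 4.64254% → 4.643%.

4.643%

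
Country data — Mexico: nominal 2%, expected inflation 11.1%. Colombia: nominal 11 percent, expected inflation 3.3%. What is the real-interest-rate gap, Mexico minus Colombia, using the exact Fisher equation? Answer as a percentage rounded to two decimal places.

Mexico: (1 + 0.0200)/(1 + 0.1110) − 1 = -8.1908%
Colombia: (1 + 0.1100)/(1 + 0.0330) − 1 = 7.4540%
Differential = -8.1908% − 7.4540% = -15.6448% → -15.64%.

-15.64%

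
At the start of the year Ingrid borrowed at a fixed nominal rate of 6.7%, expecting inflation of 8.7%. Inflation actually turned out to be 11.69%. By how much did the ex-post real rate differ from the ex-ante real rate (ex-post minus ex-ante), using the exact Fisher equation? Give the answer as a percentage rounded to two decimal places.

Ex-ante: (1 + 0.0670)/(1 + 0.0870) − 1 = -1.8399%
Ex-post: (1 + 0.0670)/(1 + 0.1169) − 1 = -4.4677%
Difference (ex-post − ex-ante) = -2.6278% → -2.63%.

-2.63%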